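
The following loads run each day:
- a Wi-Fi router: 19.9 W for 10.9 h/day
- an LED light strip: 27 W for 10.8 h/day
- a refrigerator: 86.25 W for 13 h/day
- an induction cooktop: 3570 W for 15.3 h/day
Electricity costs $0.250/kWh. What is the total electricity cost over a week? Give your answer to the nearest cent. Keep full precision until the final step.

$98.44

Wi-Fi router: 19.9 W × 10.9 h × 7 d = 1,518 Wh = 1.518 kWh
LED light strip: 27 W × 10.8 h × 7 d = 2,041 Wh = 2.041 kWh
refrigerator: 86.25 W × 13 h × 7 d = 7,849 Wh = 7.849 kWh
induction cooktop: 3570 W × 15.3 h × 7 d = 382,347 Wh = 382.3 kWh
Total energy = 1.518 + 2.041 + 7.849 + 382.3 = 393.8 kWh
Cost = 393.8 kWh × $0.250 = $98.44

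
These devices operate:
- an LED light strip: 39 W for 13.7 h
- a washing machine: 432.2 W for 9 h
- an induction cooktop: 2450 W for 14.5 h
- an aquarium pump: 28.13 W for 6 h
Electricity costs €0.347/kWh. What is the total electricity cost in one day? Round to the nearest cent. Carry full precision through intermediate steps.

LED light strip: 39 W × 13.7 h = 534 Wh = 0.5343 kWh
washing machine: 432.2 W × 9 h = 3,890 Wh = 3.89 kWh
induction cooktop: 2450 W × 14.5 h = 35,525 Wh = 35.52 kWh
aquarium pump: 28.13 W × 6 h = 169 Wh = 0.1688 kWh
Total energy = 0.5343 + 3.89 + 35.52 + 0.1688 = 40.12 kWh
Cost = 40.12 kWh × €0.347 = €13.92

€13.92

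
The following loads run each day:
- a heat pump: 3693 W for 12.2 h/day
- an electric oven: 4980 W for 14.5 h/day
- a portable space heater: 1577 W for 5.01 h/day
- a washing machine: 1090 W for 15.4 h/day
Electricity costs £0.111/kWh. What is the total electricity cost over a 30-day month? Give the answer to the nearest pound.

heat pump: 3693 W × 12.2 h × 30 d = 1,351,638 Wh = 1,352 kWh
electric oven: 4980 W × 14.5 h × 30 d = 2,166,300 Wh = 2,166 kWh
portable space heater: 1577 W × 5.01 h × 30 d = 237,023 Wh = 237 kWh
washing machine: 1090 W × 15.4 h × 30 d = 503,580 Wh = 503.6 kWh
Total energy = 1,352 + 2,166 + 237 + 503.6 = 4,259 kWh
Cost = 4,259 kWh × £0.111 = £472.70 ≈ £473

£473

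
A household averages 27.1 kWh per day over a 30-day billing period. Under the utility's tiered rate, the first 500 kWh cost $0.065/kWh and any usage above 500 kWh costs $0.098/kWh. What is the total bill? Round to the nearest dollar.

Usage = 27.1 kWh/day × 30 days = 813 kWh
First 500 kWh × $0.065 = $32.50
Remaining 313 kWh × $0.098 = $30.67
Total = $63.17 ≈ $63

$63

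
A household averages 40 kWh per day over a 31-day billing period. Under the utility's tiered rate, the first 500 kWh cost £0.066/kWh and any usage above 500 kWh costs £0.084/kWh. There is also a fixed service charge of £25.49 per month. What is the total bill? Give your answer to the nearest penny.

£120.65

Usage = 40 kWh/day × 31 days = 1240 kWh
First 500 kWh × £0.066 = £33.00
Remaining 740 kWh × £0.084 = £62.16
Energy charge = £95.16; + service £25.49 = £120.65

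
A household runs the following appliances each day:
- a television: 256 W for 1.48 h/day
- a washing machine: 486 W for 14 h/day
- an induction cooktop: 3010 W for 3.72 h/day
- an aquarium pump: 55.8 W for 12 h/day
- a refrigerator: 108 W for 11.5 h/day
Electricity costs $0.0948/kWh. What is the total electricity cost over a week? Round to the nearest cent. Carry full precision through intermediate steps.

$13.47

television: 256 W × 1.48 h × 7 d = 2,652 Wh = 2.652 kWh
washing machine: 486 W × 14 h × 7 d = 47,628 Wh = 47.63 kWh
induction cooktop: 3010 W × 3.72 h × 7 d = 78,380 Wh = 78.38 kWh
aquarium pump: 55.8 W × 12 h × 7 d = 4,687 Wh = 4.687 kWh
refrigerator: 108 W × 11.5 h × 7 d = 8,694 Wh = 8.694 kWh
Total energy = 2.652 + 47.63 + 78.38 + 4.687 + 8.694 = 142 kWh
Cost = 142 kWh × $0.0948 = $13.47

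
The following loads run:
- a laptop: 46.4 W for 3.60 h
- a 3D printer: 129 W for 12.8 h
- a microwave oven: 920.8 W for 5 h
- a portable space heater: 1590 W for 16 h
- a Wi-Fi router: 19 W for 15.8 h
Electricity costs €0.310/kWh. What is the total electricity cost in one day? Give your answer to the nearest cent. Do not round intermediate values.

€9.97

laptop: 46.4 W × 3.60 h = 167 Wh = 0.167 kWh
3D printer: 129 W × 12.8 h = 1,651 Wh = 1.651 kWh
microwave oven: 920.8 W × 5 h = 4,604 Wh = 4.604 kWh
portable space heater: 1590 W × 16 h = 25,440 Wh = 25.44 kWh
Wi-Fi router: 19 W × 15.8 h = 300 Wh = 0.3002 kWh
Total energy = 0.167 + 1.651 + 4.604 + 25.44 + 0.3002 = 32.16 kWh
Cost = 32.16 kWh × €0.310 = €9.97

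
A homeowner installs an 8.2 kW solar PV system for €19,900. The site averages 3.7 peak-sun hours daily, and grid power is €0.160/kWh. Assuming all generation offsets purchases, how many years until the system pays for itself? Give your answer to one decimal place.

11.2 years

Daily generation = 8.2 kW × 3.7 h = 30.34 kWh
Annual generation = 30.34 × 365 = 11074 kWh
Annual savings = 11074 × €0.160 = €1,771.86
Payback = €19,900 / €1,771.86 = 11.2 years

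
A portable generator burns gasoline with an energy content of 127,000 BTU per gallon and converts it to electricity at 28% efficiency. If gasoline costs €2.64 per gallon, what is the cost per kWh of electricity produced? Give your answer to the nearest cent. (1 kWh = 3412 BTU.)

€0.25

Electrical output per gallon = 127,000 BTU × 0.28 / 3412 BTU/kWh = 10.42 kWh
Cost per kWh = €2.64 / 10.42 kWh = €0.253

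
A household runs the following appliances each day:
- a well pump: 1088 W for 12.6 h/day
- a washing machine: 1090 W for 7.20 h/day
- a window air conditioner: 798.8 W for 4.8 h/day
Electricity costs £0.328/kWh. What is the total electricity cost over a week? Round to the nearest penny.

well pump: 1088 W × 12.6 h × 7 d = 95,962 Wh = 95.96 kWh
washing machine: 1090 W × 7.20 h × 7 d = 54,936 Wh = 54.94 kWh
window air conditioner: 798.8 W × 4.8 h × 7 d = 26,840 Wh = 26.84 kWh
Total energy = 95.96 + 54.94 + 26.84 = 177.7 kWh
Cost = 177.7 kWh × £0.328 = £58.30

£58.30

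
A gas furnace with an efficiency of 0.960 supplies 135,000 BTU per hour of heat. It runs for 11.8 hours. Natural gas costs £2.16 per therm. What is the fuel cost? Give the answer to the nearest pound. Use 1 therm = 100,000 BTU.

Heat delivered = 135,000 BTU/h × 11.8 h = 1,593,000 BTU
Gas input = 1,593,000 / 0.960 = 1,659,375 BTU
= 1,659,375 / 100,000 = 16.59 therm
Cost = 16.59 × £2.16/therm = £35.84 ≈ £36

£36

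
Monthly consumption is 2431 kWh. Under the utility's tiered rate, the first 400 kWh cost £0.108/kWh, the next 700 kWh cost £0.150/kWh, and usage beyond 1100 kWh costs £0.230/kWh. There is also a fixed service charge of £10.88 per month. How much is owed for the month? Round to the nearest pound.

First 400 kWh × £0.108 = £43.20
Next 700 kWh × £0.150 = £105.00
Remaining 1331 kWh × £0.230 = £306.13
Energy charge = £454.33; + service £10.88 = £465.21 ≈ £465

£465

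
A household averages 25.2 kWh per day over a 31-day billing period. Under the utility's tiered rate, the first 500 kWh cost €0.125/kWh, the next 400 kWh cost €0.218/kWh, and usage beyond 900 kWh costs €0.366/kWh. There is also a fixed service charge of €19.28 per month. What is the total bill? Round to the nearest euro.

Usage = 25.2 kWh/day × 31 days = 781.2 kWh
First 500 kWh × €0.125 = €62.50
Next 281.2 kWh × €0.218 = €61.30
Remaining tier: 0 kWh (not reached)
Energy charge = €123.80; + service €19.28 = €143.08 ≈ €143

€143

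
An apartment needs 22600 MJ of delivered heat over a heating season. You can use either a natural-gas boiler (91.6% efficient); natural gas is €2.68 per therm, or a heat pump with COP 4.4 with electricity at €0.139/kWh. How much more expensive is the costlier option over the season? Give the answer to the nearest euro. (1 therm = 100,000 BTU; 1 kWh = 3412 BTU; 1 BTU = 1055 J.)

€428

Heat load = 22600 MJ = 22,600,000,000 J / 1055 = 21,421,801 BTU
Gas: input = 21,421,801 / 0.916 = 23,386,246 BTU = 233.9 therm → 233.9 × €2.68 = €626.75
Heat pump: 21,421,801 BTU / 3412 = 6,278 kWh heat; / 4.4 = 1,427 kWh in → × €0.139 = €198.34
Difference = |€626.75 − €198.34| = €428.41 ≈ €428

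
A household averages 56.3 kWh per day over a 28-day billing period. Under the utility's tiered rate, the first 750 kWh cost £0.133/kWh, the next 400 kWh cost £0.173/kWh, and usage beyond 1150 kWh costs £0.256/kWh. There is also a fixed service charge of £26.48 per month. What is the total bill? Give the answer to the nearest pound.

Usage = 56.3 kWh/day × 28 days = 1576.4 kWh
First 750 kWh × £0.133 = £99.75
Next 400 kWh × £0.173 = £69.20
Remaining 426.4 kWh × £0.256 = £109.16
Energy charge = £278.11; + service £26.48 = £304.59 ≈ £305

£305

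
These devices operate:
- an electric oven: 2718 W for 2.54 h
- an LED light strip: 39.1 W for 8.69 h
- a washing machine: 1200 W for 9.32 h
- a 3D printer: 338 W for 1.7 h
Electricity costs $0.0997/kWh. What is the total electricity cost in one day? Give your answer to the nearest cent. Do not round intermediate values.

$1.89

electric oven: 2718 W × 2.54 h = 6,904 Wh = 6.904 kWh
LED light strip: 39.1 W × 8.69 h = 340 Wh = 0.3398 kWh
washing machine: 1200 W × 9.32 h = 11,184 Wh = 11.18 kWh
3D printer: 338 W × 1.7 h = 575 Wh = 0.5746 kWh
Total energy = 6.904 + 0.3398 + 11.18 + 0.5746 = 19 kWh
Cost = 19 kWh × $0.0997 = $1.89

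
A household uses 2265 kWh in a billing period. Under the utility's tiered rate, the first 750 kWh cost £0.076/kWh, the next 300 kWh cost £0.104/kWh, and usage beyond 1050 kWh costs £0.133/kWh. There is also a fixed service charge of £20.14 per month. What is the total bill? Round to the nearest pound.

£270

First 750 kWh × £0.076 = £57.00
Next 300 kWh × £0.104 = £31.20
Remaining 1215 kWh × £0.133 = £161.59
Energy charge = £249.79; + service £20.14 = £269.94 ≈ £270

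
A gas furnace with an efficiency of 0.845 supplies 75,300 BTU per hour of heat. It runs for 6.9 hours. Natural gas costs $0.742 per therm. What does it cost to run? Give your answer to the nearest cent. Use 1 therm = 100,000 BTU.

Heat delivered = 75,300 BTU/h × 6.9 h = 519,570 BTU
Gas input = 519,570 / 0.845 = 614,876 BTU
= 614,876 / 100,000 = 6.149 therm
Cost = 6.149 × $0.742/therm = $4.56

$4.56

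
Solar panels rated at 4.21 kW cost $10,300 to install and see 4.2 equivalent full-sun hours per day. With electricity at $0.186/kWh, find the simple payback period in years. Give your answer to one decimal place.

8.6 years

Daily generation = 4.21 kW × 4.2 h = 17.68 kWh
Annual generation = 17.68 × 365 = 6453.9 kWh
Annual savings = 6453.9 × $0.186 = $1,200.43
Payback = $10,300 / $1,200.43 = 8.58 years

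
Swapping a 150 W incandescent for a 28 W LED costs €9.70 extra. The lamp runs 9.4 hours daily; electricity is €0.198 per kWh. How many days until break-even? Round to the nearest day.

43 days

Power saved = 150 − 28 = 122 W
Daily energy saved = 122 W × 9.4 h = 1147 Wh = 1.1468 kWh
Daily savings = 1.1468 × €0.198 = €0.2271
Payback = €9.70 / €0.2271 per day = 42.72 days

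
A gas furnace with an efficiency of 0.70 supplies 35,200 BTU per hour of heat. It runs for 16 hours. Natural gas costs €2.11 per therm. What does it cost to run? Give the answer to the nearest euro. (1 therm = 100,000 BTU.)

€17

Heat delivered = 35,200 BTU/h × 16 h = 563,200 BTU
Gas input = 563,200 / 0.70 = 804,571 BTU
= 804,571 / 100,000 = 8.046 therm
Cost = 8.046 × €2.11/therm = €16.98 ≈ €17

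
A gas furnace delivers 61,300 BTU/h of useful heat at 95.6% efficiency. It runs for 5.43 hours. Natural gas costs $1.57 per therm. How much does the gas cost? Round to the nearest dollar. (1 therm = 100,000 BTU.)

Heat delivered = 61,300 BTU/h × 5.43 h = 332,859 BTU
Gas input = 332,859 / 0.956 = 348,179 BTU
= 348,179 / 100,000 = 3.482 therm
Cost = 3.482 × $1.57/therm = $5.47 ≈ $5

$5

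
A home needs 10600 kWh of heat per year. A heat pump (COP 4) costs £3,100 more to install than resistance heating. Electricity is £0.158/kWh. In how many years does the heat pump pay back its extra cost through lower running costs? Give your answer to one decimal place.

2.5 years

Resistance: 10600 kWh × £0.158 = £1,674.80/yr
Heat pump: 10600 / 4 = 2650 kWh in → × £0.158 = £418.70/yr
Annual savings = £1,256.10
Payback = £3,100 / £1,256.10 = 2.47 years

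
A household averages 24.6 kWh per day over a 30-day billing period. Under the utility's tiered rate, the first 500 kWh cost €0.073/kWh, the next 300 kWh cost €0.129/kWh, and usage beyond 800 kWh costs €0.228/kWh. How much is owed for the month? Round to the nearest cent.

€67.20

Usage = 24.6 kWh/day × 30 days = 738 kWh
First 500 kWh × €0.073 = €36.50
Next 238 kWh × €0.129 = €30.70
Remaining tier: 0 kWh (not reached)
Total = €67.20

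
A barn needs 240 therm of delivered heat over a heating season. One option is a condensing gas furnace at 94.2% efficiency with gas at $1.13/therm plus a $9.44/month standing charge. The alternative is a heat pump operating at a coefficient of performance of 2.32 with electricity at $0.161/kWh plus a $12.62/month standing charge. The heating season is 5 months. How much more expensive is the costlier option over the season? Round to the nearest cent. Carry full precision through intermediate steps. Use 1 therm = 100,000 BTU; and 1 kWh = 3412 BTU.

Heat load = 240 therm × 100,000 = 24,000,000 BTU
Gas: input = 24,000,000 / 0.942 = 25,477,707 BTU = 254.8 therm → 254.8 × $1.13 = $287.90; + 5 × $9.44 standing = $335.10
Heat pump: 24,000,000 BTU / 3412 = 7,034 kWh heat; / 2.32 = 3,032 kWh in → × $0.161 = $488.14; + 5 × $12.62 standing = $551.24
Difference = |$335.10 − $551.24| = $216.14

$216.14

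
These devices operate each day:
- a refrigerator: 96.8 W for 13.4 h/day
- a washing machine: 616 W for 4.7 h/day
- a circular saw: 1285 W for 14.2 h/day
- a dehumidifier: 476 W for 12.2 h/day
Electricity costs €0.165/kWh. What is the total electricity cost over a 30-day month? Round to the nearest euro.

refrigerator: 96.8 W × 13.4 h × 30 d = 38,914 Wh = 38.91 kWh
washing machine: 616 W × 4.7 h × 30 d = 86,856 Wh = 86.86 kWh
circular saw: 1285 W × 14.2 h × 30 d = 547,410 Wh = 547.4 kWh
dehumidifier: 476 W × 12.2 h × 30 d = 174,216 Wh = 174.2 kWh
Total energy = 38.91 + 86.86 + 547.4 + 174.2 = 847.4 kWh
Cost = 847.4 kWh × €0.165 = €139.82 ≈ €140

€140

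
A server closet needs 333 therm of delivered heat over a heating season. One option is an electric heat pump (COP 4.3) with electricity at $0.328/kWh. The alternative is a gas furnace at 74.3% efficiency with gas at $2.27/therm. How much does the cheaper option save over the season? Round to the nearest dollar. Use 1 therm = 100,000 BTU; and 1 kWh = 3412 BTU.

Heat load = 333 therm × 100,000 = 33,300,000 BTU
Gas: input = 33,300,000 / 0.743 = 44,818,304 BTU = 448.2 therm → 448.2 × $2.27 = $1,017.38
Heat pump: 33,300,000 BTU / 3412 = 9,760 kWh heat; / 4.3 = 2,270 kWh in → × $0.328 = $744.46
Difference = |$1,017.38 − $744.46| = $272.92 ≈ $273

$273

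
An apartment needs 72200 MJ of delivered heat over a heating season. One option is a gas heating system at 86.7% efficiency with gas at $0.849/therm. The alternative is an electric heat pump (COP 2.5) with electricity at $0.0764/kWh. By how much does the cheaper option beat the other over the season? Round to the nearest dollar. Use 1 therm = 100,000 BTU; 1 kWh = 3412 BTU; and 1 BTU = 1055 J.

Heat load = 72200 MJ = 72,200,000,000 J / 1055 = 68,436,019 BTU
Gas: input = 68,436,019 / 0.867 = 78,934,278 BTU = 789.3 therm → 789.3 × $0.849 = $670.15
Heat pump: 68,436,019 BTU / 3412 = 20,060 kWh heat; / 2.5 = 8,023 kWh in → × $0.0764 = $612.96
Difference = |$670.15 − $612.96| = $57.20 ≈ $57

$57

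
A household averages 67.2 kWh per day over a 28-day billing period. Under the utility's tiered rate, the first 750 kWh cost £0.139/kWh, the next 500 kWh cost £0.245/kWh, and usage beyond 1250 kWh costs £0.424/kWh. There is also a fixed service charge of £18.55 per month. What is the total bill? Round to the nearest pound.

Usage = 67.2 kWh/day × 28 days = 1881.6 kWh
First 750 kWh × £0.139 = £104.25
Next 500 kWh × £0.245 = £122.50
Remaining 631.6 kWh × £0.424 = £267.80
Energy charge = £494.55; + service £18.55 = £513.10 ≈ £513

£513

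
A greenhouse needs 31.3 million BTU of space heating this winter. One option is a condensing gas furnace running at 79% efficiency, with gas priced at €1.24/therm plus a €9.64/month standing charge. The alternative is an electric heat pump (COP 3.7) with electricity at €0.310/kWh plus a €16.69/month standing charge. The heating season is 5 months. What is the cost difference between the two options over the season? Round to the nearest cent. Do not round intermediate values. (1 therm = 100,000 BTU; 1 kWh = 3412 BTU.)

Heat load = 31.3 × 10⁶ BTU = 31,300,000 BTU
Gas: input = 31,300,000 / 0.79 = 39,620,253 BTU = 396.2 therm → 396.2 × €1.24 = €491.29; + 5 × €9.64 standing = €539.49
Heat pump: 31,300,000 BTU / 3412 = 9,174 kWh heat; / 3.7 = 2,479 kWh in → × €0.310 = €768.59; + 5 × €16.69 standing = €852.04
Difference = |€539.49 − €852.04| = €312.55

€312.55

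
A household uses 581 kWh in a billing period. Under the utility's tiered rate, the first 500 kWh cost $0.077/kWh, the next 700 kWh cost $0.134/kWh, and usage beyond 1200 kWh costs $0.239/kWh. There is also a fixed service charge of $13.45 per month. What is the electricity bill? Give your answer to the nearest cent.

First 500 kWh × $0.077 = $38.50
Next 81 kWh × $0.134 = $10.85
Remaining tier: 0 kWh (not reached)
Energy charge = $49.35; + service $13.45 = $62.80

$62.80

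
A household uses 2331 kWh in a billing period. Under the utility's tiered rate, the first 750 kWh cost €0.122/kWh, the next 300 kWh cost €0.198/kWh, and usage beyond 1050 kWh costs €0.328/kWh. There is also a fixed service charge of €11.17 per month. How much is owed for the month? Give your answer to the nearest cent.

First 750 kWh × €0.122 = €91.50
Next 300 kWh × €0.198 = €59.40
Remaining 1281 kWh × €0.328 = €420.17
Energy charge = €571.07; + service €11.17 = €582.24

€582.24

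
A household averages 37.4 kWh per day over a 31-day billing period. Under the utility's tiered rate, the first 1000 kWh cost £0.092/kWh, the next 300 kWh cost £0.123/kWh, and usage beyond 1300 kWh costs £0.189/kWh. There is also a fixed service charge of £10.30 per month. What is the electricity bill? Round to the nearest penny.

Usage = 37.4 kWh/day × 31 days = 1159.4 kWh
First 1000 kWh × £0.092 = £92.00
Next 159.4 kWh × £0.123 = £19.61
Remaining tier: 0 kWh (not reached)
Energy charge = £111.61; + service £10.30 = £121.91

£121.91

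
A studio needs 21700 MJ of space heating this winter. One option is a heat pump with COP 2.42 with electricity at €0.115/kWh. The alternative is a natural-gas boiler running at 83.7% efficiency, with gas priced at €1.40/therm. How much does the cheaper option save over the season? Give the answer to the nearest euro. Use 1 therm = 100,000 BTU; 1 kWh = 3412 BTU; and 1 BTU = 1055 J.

Heat load = 21700 MJ = 21,700,000,000 J / 1055 = 20,568,720 BTU
Gas: input = 20,568,720 / 0.837 = 24,574,337 BTU = 245.7 therm → 245.7 × €1.40 = €344.04
Heat pump: 20,568,720 BTU / 3412 = 6,028 kWh heat; / 2.42 = 2,491 kWh in → × €0.115 = €286.47
Difference = |€344.04 − €286.47| = €57.57 ≈ €58

€58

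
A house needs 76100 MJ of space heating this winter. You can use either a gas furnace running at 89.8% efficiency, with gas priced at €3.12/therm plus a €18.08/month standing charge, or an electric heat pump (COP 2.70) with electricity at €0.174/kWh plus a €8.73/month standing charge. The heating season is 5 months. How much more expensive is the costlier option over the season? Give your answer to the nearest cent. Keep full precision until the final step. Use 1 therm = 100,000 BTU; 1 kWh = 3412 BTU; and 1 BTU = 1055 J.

€1190.51

Heat load = 76100 MJ = 76,100,000,000 J / 1055 = 72,132,701 BTU
Gas: input = 72,132,701 / 0.898 = 80,325,948 BTU = 803.3 therm → 803.3 × €3.12 = €2,506.17; + 5 × €18.08 standing = €2,596.57
Heat pump: 72,132,701 BTU / 3412 = 21,140 kWh heat; / 2.70 = 7,830 kWh in → × €0.174 = €1,362.41; + 5 × €8.73 standing = €1,406.06
Difference = |€2,596.57 − €1,406.06| = €1,190.51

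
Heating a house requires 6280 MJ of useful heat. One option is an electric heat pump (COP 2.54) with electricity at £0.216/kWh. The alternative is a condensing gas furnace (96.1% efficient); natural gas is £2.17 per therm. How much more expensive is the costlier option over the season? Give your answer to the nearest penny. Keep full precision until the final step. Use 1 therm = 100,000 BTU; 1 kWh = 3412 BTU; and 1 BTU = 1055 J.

Heat load = 6280 MJ = 6,280,000,000 J / 1055 = 5,952,607 BTU
Gas: input = 5,952,607 / 0.961 = 6,194,180 BTU = 61.94 therm → 61.94 × £2.17 = £134.41
Heat pump: 5,952,607 BTU / 3412 = 1,745 kWh heat; / 2.54 = 686.9 kWh in → × £0.216 = £148.36
Difference = |£134.41 − £148.36| = £13.95

£13.95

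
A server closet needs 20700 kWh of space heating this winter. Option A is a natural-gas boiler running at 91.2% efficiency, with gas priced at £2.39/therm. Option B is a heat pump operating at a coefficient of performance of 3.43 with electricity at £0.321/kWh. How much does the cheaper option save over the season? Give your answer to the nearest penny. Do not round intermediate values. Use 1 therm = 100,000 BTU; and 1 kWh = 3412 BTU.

£86.33

Heat load = 20700 kWh × 3412 = 70,628,400 BTU
Gas: input = 70,628,400 / 0.912 = 77,443,421 BTU = 774.4 therm → 774.4 × £2.39 = £1,850.90
Heat pump: 70,628,400 BTU / 3412 = 20,700 kWh heat; / 3.43 = 6,035 kWh in → × £0.321 = £1,937.23
Difference = |£1,850.90 − £1,937.23| = £86.33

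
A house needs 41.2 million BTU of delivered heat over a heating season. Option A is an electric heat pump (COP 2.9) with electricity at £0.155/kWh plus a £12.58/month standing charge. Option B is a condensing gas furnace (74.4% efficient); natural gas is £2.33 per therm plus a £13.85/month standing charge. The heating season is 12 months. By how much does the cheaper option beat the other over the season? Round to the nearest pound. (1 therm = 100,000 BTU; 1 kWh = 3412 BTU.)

£660

Heat load = 41.2 × 10⁶ BTU = 41,200,000 BTU
Gas: input = 41,200,000 / 0.744 = 55,376,344 BTU = 553.8 therm → 553.8 × £2.33 = £1,290.27; + 12 × £13.85 standing = £1,456.47
Heat pump: 41,200,000 BTU / 3412 = 12,080 kWh heat; / 2.9 = 4,164 kWh in → × £0.155 = £645.39; + 12 × £12.58 standing = £796.35
Difference = |£1,456.47 − £796.35| = £660.12 ≈ £660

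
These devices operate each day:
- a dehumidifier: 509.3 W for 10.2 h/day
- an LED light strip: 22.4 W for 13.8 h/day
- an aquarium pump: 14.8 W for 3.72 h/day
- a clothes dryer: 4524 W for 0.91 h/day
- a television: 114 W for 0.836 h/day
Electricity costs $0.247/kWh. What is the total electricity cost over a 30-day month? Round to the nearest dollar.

$72

dehumidifier: 509.3 W × 10.2 h × 30 d = 155,846 Wh = 155.8 kWh
LED light strip: 22.4 W × 13.8 h × 30 d = 9,274 Wh = 9.274 kWh
aquarium pump: 14.8 W × 3.72 h × 30 d = 1,652 Wh = 1.652 kWh
clothes dryer: 4524 W × 0.91 h × 30 d = 123,505 Wh = 123.5 kWh
television: 114 W × 0.836 h × 30 d = 2,859 Wh = 2.859 kWh
Total energy = 155.8 + 9.274 + 1.652 + 123.5 + 2.859 = 293.1 kWh
Cost = 293.1 kWh × $0.247 = $72.40 ≈ $72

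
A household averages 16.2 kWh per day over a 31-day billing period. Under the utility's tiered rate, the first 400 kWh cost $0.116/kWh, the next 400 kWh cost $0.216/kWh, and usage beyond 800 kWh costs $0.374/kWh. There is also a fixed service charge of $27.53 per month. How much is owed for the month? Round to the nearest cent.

$96.01

Usage = 16.2 kWh/day × 31 days = 502.2 kWh
First 400 kWh × $0.116 = $46.40
Next 102.2 kWh × $0.216 = $22.08
Remaining tier: 0 kWh (not reached)
Energy charge = $68.48; + service $27.53 = $96.01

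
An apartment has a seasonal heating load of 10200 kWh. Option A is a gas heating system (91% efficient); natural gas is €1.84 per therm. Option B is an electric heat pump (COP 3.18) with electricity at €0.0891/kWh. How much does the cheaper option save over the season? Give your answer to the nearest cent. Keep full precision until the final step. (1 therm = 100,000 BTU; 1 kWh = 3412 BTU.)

€417.90

Heat load = 10200 kWh × 3412 = 34,802,400 BTU
Gas: input = 34,802,400 / 0.91 = 38,244,396 BTU = 382.4 therm → 382.4 × €1.84 = €703.70
Heat pump: 34,802,400 BTU / 3412 = 10,200 kWh heat; / 3.18 = 3,208 kWh in → × €0.0891 = €285.79
Difference = |€703.70 − €285.79| = €417.90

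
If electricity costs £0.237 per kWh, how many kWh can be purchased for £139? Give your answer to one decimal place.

586.5 kWh

£139 / £0.237 per kWh = 586.5 kWh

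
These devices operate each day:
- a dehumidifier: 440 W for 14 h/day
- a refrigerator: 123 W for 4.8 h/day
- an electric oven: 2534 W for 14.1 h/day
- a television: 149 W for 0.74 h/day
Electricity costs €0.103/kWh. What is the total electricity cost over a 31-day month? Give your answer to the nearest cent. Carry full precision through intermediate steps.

dehumidifier: 440 W × 14 h × 31 d = 190,960 Wh = 191 kWh
refrigerator: 123 W × 4.8 h × 31 d = 18,302 Wh = 18.3 kWh
electric oven: 2534 W × 14.1 h × 31 d = 1,107,611 Wh = 1,108 kWh
television: 149 W × 0.74 h × 31 d = 3,418 Wh = 3.418 kWh
Total energy = 191 + 18.3 + 1,108 + 3.418 = 1,320 kWh
Cost = 1,320 kWh × €0.103 = €135.99

€135.99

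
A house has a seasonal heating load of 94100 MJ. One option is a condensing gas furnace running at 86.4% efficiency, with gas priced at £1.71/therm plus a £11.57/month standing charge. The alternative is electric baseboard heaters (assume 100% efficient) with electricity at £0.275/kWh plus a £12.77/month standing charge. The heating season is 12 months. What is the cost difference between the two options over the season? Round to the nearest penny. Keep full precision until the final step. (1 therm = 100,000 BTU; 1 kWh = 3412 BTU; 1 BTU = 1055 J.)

£5437.97

Heat load = 94100 MJ = 94,100,000,000 J / 1055 = 89,194,313 BTU
Gas: input = 89,194,313 / 0.864 = 103,234,158 BTU = 1,032 therm → 1,032 × £1.71 = £1,765.30; + 12 × £11.57 standing = £1,904.14
Electric: 89,194,313 BTU / 3412 = 26,140 kWh → × £0.275 = £7,188.87; + 12 × £12.77 standing = £7,342.11
Difference = |£1,904.14 − £7,342.11| = £5,437.97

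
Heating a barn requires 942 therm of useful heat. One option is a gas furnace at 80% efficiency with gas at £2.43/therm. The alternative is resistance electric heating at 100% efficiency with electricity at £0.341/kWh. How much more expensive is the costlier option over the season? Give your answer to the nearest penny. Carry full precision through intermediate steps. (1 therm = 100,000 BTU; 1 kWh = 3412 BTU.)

Heat load = 942 therm × 100,000 = 94,200,000 BTU
Gas: input = 94,200,000 / 0.80 = 117,750,000 BTU = 1,178 therm → 1,178 × £2.43 = £2,861.33
Electric: 94,200,000 BTU / 3412 = 27,610 kWh → × £0.341 = £9,414.48
Difference = |£2,861.33 − £9,414.48| = £6,553.15

£6553.15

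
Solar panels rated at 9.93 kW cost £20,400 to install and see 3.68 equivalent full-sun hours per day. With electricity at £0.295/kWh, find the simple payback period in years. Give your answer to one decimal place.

Daily generation = 9.93 kW × 3.68 h = 36.54 kWh
Annual generation = 36.54 × 365 = 13338 kWh
Annual savings = 13338 × £0.295 = £3,934.70
Payback = £20,400 / £3,934.70 = 5.18 years

5.2 years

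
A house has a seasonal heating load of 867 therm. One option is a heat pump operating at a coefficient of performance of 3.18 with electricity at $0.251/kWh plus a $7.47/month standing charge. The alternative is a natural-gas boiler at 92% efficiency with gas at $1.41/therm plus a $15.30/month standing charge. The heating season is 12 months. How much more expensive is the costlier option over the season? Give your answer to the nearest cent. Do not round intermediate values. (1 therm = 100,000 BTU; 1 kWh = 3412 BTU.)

$582.93

Heat load = 867 therm × 100,000 = 86,700,000 BTU
Gas: input = 86,700,000 / 0.92 = 94,239,130 BTU = 942.4 therm → 942.4 × $1.41 = $1,328.77; + 12 × $15.30 standing = $1,512.37
Heat pump: 86,700,000 BTU / 3412 = 25,410 kWh heat; / 3.18 = 7,991 kWh in → × $0.251 = $2,005.66; + 12 × $7.47 standing = $2,095.30
Difference = |$1,512.37 − $2,095.30| = $582.93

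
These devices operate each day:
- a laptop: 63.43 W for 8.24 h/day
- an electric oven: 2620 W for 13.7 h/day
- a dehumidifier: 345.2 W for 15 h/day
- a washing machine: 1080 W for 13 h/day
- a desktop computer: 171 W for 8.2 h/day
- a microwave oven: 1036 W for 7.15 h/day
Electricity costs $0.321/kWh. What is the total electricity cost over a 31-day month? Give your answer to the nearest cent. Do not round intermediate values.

$641.28

laptop: 63.43 W × 8.24 h × 31 d = 16,203 Wh = 16.2 kWh
electric oven: 2620 W × 13.7 h × 31 d = 1,112,714 Wh = 1,113 kWh
dehumidifier: 345.2 W × 15 h × 31 d = 160,518 Wh = 160.5 kWh
washing machine: 1080 W × 13 h × 31 d = 435,240 Wh = 435.2 kWh
desktop computer: 171 W × 8.2 h × 31 d = 43,468 Wh = 43.47 kWh
microwave oven: 1036 W × 7.15 h × 31 d = 229,629 Wh = 229.6 kWh
Total energy = 16.2 + 1,113 + 160.5 + 435.2 + 43.47 + 229.6 = 1,998 kWh
Cost = 1,998 kWh × $0.321 = $641.28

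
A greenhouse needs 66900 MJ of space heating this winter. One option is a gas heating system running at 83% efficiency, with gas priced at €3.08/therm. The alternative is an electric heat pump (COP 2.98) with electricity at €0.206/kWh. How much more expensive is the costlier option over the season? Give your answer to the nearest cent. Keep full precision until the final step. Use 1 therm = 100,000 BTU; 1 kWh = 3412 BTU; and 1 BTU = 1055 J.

Heat load = 66900 MJ = 66,900,000,000 J / 1055 = 63,412,322 BTU
Gas: input = 63,412,322 / 0.83 = 76,400,388 BTU = 764 therm → 764 × €3.08 = €2,353.13
Heat pump: 63,412,322 BTU / 3412 = 18,590 kWh heat; / 2.98 = 6,237 kWh in → × €0.206 = €1,284.74
Difference = |€2,353.13 − €1,284.74| = €1,068.39

€1068.39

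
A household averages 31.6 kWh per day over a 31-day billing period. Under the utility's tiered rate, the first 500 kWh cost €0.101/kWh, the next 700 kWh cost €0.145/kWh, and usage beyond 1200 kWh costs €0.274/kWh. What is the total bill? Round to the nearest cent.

€120.04

Usage = 31.6 kWh/day × 31 days = 979.6 kWh
First 500 kWh × €0.101 = €50.50
Next 479.6 kWh × €0.145 = €69.54
Remaining tier: 0 kWh (not reached)
Total = €120.04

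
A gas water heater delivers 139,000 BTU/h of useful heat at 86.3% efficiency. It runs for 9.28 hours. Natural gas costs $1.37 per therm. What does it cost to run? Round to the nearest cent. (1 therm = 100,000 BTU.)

$20.48

Heat delivered = 139,000 BTU/h × 9.28 h = 1,289,920 BTU
Gas input = 1,289,920 / 0.863 = 1,494,693 BTU
= 1,494,693 / 100,000 = 14.95 therm
Cost = 14.95 × $1.37/therm = $20.48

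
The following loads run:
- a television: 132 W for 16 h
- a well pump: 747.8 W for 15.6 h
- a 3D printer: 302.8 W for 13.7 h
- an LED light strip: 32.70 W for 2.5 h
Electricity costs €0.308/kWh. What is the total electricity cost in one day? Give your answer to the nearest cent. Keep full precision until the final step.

€5.55

television: 132 W × 16 h = 2,112 Wh = 2.112 kWh
well pump: 747.8 W × 15.6 h = 11,666 Wh = 11.67 kWh
3D printer: 302.8 W × 13.7 h = 4,148 Wh = 4.148 kWh
LED light strip: 32.70 W × 2.5 h = 82 Wh = 0.08175 kWh
Total energy = 2.112 + 11.67 + 4.148 + 0.08175 = 18.01 kWh
Cost = 18.01 kWh × €0.308 = €5.55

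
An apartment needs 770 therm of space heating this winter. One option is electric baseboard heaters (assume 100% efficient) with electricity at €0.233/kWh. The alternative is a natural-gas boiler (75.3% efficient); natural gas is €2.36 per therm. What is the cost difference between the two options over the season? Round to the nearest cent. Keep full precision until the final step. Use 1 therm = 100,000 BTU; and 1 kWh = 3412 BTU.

€2844.93

Heat load = 770 therm × 100,000 = 77,000,000 BTU
Gas: input = 77,000,000 / 0.753 = 102,257,636 BTU = 1,023 therm → 1,023 × €2.36 = €2,413.28
Electric: 77,000,000 BTU / 3412 = 22,570 kWh → × €0.233 = €5,258.21
Difference = |€2,413.28 − €5,258.21| = €2,844.93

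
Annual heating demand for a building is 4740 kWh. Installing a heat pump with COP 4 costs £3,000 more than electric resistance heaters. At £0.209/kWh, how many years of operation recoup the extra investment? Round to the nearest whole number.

4 years

Resistance: 4740 kWh × £0.209 = £990.66/yr
Heat pump: 4740 / 4 = 1185 kWh in → × £0.209 = £247.66/yr
Annual savings = £743.00
Payback = £3,000 / £743.00 = 4.04 years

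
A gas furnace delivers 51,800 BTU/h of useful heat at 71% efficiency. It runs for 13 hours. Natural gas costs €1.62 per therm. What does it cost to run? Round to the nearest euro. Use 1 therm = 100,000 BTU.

Heat delivered = 51,800 BTU/h × 13 h = 673,400 BTU
Gas input = 673,400 / 0.71 = 948,451 BTU
= 948,451 / 100,000 = 9.485 therm
Cost = 9.485 × €1.62/therm = €15.36 ≈ €15

€15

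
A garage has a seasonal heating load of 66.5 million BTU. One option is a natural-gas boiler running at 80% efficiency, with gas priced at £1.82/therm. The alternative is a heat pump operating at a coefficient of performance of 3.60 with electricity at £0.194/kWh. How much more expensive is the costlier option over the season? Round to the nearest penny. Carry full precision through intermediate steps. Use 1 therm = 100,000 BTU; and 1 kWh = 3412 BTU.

£462.58

Heat load = 66.5 × 10⁶ BTU = 66,500,000 BTU
Gas: input = 66,500,000 / 0.80 = 83,125,000 BTU = 831.2 therm → 831.2 × £1.82 = £1,512.88
Heat pump: 66,500,000 BTU / 3412 = 19,490 kWh heat; / 3.60 = 5,414 kWh in → × £0.194 = £1,050.30
Difference = |£1,512.88 − £1,050.30| = £462.58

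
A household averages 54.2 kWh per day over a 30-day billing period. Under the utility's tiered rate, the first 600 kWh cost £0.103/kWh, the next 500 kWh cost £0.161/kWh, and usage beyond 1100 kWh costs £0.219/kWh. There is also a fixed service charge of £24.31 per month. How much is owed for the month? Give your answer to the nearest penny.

Usage = 54.2 kWh/day × 30 days = 1626 kWh
First 600 kWh × £0.103 = £61.80
Next 500 kWh × £0.161 = £80.50
Remaining 526 kWh × £0.219 = £115.19
Energy charge = £257.49; + service £24.31 = £281.80

£281.80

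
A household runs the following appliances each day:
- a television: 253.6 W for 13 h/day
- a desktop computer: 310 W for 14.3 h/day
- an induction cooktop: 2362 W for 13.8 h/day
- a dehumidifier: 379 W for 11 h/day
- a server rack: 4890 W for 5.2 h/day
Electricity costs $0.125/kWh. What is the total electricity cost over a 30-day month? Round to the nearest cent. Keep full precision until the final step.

$262.21

television: 253.6 W × 13 h × 30 d = 98,904 Wh = 98.9 kWh
desktop computer: 310 W × 14.3 h × 30 d = 132,990 Wh = 133 kWh
induction cooktop: 2362 W × 13.8 h × 30 d = 977,868 Wh = 977.9 kWh
dehumidifier: 379 W × 11 h × 30 d = 125,070 Wh = 125.1 kWh
server rack: 4890 W × 5.2 h × 30 d = 762,840 Wh = 762.8 kWh
Total energy = 98.9 + 133 + 977.9 + 125.1 + 762.8 = 2,098 kWh
Cost = 2,098 kWh × $0.125 = $262.21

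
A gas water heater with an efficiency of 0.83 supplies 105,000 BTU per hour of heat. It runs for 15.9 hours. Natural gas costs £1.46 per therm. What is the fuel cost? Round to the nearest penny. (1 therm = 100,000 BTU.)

£29.37

Heat delivered = 105,000 BTU/h × 15.9 h = 1,669,500 BTU
Gas input = 1,669,500 / 0.83 = 2,011,446 BTU
= 2,011,446 / 100,000 = 20.11 therm
Cost = 20.11 × £1.46/therm = £29.37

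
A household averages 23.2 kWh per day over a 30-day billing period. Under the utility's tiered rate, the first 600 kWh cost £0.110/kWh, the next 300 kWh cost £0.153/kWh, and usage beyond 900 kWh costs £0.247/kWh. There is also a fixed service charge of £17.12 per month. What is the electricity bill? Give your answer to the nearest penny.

Usage = 23.2 kWh/day × 30 days = 696 kWh
First 600 kWh × £0.110 = £66.00
Next 96 kWh × £0.153 = £14.69
Remaining tier: 0 kWh (not reached)
Energy charge = £80.69; + service £17.12 = £97.81

£97.81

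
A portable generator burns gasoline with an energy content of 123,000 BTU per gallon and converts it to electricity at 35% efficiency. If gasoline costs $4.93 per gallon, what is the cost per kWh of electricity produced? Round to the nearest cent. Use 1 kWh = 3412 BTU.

Electrical output per gallon = 123,000 BTU × 0.35 / 3412 BTU/kWh = 12.62 kWh
Cost per kWh = $4.93 / 12.62 kWh = $0.391

$0.39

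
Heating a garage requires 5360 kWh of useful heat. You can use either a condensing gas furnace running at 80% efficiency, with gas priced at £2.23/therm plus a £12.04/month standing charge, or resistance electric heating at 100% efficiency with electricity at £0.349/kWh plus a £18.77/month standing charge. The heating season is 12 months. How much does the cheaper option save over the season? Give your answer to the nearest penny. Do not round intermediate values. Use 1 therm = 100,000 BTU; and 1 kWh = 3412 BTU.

£1441.61

Heat load = 5360 kWh × 3412 = 18,288,320 BTU
Gas: input = 18,288,320 / 0.80 = 22,860,400 BTU = 228.6 therm → 228.6 × £2.23 = £509.79; + 12 × £12.04 standing = £654.27
Electric: 18,288,320 BTU / 3412 = 5,360 kWh → × £0.349 = £1,870.64; + 12 × £18.77 standing = £2,095.88
Difference = |£654.27 − £2,095.88| = £1,441.61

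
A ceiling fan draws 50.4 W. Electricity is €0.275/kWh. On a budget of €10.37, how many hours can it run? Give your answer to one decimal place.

748.2 h

Energy budget = €10.37 / €0.275 per kWh = 37.71 kWh = 37,709 Wh
Runtime = 37,709 Wh / 50.4 W = 748.2 h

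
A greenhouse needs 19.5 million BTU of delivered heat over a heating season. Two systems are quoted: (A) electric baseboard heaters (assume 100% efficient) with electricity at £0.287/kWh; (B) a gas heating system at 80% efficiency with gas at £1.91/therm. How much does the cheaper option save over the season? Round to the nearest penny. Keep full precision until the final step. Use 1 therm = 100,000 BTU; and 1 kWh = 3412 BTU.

£1174.68

Heat load = 19.5 × 10⁶ BTU = 19,500,000 BTU
Gas: input = 19,500,000 / 0.80 = 24,375,000 BTU = 243.8 therm → 243.8 × £1.91 = £465.56
Electric: 19,500,000 BTU / 3412 = 5,715 kWh → × £0.287 = £1,640.24
Difference = |£465.56 − £1,640.24| = £1,174.68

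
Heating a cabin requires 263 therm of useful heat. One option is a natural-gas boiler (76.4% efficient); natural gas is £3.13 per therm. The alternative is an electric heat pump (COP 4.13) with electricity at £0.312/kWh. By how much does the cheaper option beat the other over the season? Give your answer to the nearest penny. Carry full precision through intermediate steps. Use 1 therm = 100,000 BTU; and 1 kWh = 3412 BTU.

Heat load = 263 therm × 100,000 = 26,300,000 BTU
Gas: input = 26,300,000 / 0.764 = 34,424,084 BTU = 344.2 therm → 344.2 × £3.13 = £1,077.47
Heat pump: 26,300,000 BTU / 3412 = 7,708 kWh heat; / 4.13 = 1,866 kWh in → × £0.312 = £582.31
Difference = |£1,077.47 − £582.31| = £495.17

£495.17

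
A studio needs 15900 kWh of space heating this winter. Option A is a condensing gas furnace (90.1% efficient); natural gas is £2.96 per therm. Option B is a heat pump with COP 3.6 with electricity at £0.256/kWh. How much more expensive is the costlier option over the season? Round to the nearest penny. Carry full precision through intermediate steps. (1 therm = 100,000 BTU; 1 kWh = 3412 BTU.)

£651.60

Heat load = 15900 kWh × 3412 = 54,250,800 BTU
Gas: input = 54,250,800 / 0.901 = 60,211,765 BTU = 602.1 therm → 602.1 × £2.96 = £1,782.27
Heat pump: 54,250,800 BTU / 3412 = 15,900 kWh heat; / 3.6 = 4,417 kWh in → × £0.256 = £1,130.67
Difference = |£1,782.27 − £1,130.67| = £651.60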